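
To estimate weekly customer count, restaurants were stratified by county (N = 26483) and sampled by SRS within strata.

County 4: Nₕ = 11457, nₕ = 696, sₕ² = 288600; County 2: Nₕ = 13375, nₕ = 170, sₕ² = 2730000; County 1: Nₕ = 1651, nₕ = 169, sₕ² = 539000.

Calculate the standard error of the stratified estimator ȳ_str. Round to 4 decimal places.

64.2497

Var(ȳ_str) = Σₕ Wₕ²(1 − fₕ)sₕ²/nₕ with Wₕ = Nₕ/N, N = 26483.
County 4: Wₕ = 0.43261715; term = 0.43261715²·(1 − 0.06074889)·288600/696 = 72.891396.
County 2: Wₕ = 0.50504097; term = 0.50504097²·(1 − 0.01271028)·2730000/170 = 4044.0039.
County 1: Wₕ = 0.06234188; term = 0.06234188²·(1 − 0.10236220)·539000/169 = 11.126613.
Sum = 4128.0219.
SE = √(4128.0219) = 64.2497.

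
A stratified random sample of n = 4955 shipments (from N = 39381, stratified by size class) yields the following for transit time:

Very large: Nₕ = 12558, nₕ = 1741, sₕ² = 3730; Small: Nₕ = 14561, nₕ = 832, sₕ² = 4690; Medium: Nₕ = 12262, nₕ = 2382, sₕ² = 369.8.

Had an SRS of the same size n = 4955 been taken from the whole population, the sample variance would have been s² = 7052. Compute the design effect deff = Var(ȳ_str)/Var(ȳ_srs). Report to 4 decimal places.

0.7446

Var(ȳ_str) = Σ Wₕ²(1−fₕ)sₕ²/nₕ with Wₕ = Nₕ/39381:
  Very large: (12558/39381)²·(1−1741/12558)·3730/1741 = 0.18765662
  Small: (14561/39381)²·(1−832/14561)·4690/832 = 0.72661799
  Medium: (12262/39381)²·(1−2382/12262)·369.8/2382 = 0.012127462
  → Var(ȳ_str) = 0.92640207.
Var(ȳ_srs) = (1 − 4955/39381)·7052/4955 = 1.2441378.
deff = 0.92640207 / 1.2441378 = 0.7446.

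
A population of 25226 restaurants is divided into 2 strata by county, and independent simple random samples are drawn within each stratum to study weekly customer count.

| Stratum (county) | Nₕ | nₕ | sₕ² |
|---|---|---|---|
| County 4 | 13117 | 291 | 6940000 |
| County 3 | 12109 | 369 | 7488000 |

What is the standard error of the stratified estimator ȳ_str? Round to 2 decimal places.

104.11

Var(ȳ_str) = Σₕ Wₕ²(1 − fₕ)sₕ²/nₕ with Wₕ = Nₕ/N, N = 25226.
County 4: Wₕ = 0.51997939; term = 0.51997939²·(1 − 0.02218495)·6940000/291 = 6305.1504.
County 3: Wₕ = 0.48002061; term = 0.48002061²·(1 − 0.03047320)·7488000/369 = 4533.348.
Sum = 10838.498.
SE = √(10838.498) = 104.11.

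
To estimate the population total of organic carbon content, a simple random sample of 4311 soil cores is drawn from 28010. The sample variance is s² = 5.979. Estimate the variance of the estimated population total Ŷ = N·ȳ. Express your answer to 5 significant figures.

920650

Var(Ŷ) = N²·Var(ȳ) = N²·(1 − n/N)·s²/n.
f = 4311/28010 = 0.15390932; Var(ȳ) = 0.84609068·5.979/4311 = 0.0011734577.
Var(Ŷ) = 28010² · 0.0011734577 = 920648.09.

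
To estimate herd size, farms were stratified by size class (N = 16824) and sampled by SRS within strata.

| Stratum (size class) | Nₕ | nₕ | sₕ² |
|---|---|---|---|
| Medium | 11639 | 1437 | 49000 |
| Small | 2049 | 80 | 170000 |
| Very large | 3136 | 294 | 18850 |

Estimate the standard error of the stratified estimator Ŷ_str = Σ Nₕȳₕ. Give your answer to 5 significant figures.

Var(Ŷ_str) = Σₕ Nₕ²(1 − fₕ)sₕ²/nₕ.
Medium: 11639²·(1 − 1437/11639)·49000/1437 = 4.0489303 × 10^9.
Small: 2049²·(1 − 80/2049)·170000/80 = 8.5732721 × 10^9.
Very large: 3136²·(1 − 294/3136)·18850/294 = 5.7143147 × 10^8.
Sum = 1.3193634 × 10^10.
SE = √(1.3193634 × 10^10) = 114860.

114860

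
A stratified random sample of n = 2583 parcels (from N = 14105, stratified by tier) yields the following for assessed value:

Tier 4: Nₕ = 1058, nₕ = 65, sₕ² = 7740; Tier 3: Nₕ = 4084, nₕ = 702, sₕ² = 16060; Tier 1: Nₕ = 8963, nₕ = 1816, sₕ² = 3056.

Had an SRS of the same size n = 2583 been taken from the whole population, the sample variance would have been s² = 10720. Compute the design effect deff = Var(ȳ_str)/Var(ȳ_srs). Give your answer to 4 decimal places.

0.8138

Var(ȳ_str) = Σ Wₕ²(1−fₕ)sₕ²/nₕ with Wₕ = Nₕ/14105:
  Tier 4: (1058/14105)²·(1−65/1058)·7740/65 = 0.62880551
  Tier 3: (4084/14105)²·(1−702/4084)·16060/702 = 1.5882599
  Tier 1: (8963/14105)²·(1−1816/8963)·3056/1816 = 0.54183681
  → Var(ȳ_str) = 2.7589022.
Var(ȳ_srs) = (1 − 2583/14105)·10720/2583 = 3.3901988.
deff = 2.7589022 / 3.3901988 = 0.8138.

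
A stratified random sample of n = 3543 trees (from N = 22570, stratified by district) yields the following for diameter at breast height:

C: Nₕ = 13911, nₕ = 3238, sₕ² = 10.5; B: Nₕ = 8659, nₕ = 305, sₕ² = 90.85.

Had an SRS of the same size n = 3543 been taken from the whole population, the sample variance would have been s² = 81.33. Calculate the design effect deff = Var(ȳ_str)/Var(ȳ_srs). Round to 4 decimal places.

Var(ȳ_str) = Σ Wₕ²(1−fₕ)sₕ²/nₕ with Wₕ = Nₕ/22570:
  C: (13911/22570)²·(1−3238/13911)·10.5/3238 = 9.4513576 × 10^-4
  B: (8659/22570)²·(1−305/8659)·90.85/305 = 0.042298424
  → Var(ȳ_str) = 0.04324356.
Var(ȳ_srs) = (1 − 3543/22570)·81.33/3543 = 0.019351667.
deff = 0.04324356 / 0.019351667 = 2.2346.

2.2346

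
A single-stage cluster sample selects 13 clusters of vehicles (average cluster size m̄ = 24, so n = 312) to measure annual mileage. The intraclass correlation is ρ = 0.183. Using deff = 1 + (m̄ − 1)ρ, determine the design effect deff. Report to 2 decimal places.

deff = 1 + (24 − 1)·0.183 = 1 + 4.209 = 5.209.

5.21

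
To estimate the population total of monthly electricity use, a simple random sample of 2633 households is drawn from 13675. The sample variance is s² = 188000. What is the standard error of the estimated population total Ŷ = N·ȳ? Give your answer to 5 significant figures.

103830

Var(Ŷ) = N²·Var(ȳ) = N²·(1 − n/N)·s²/n.
f = 2633/13675 = 0.19254113; Var(ȳ) = 0.80745887·188000/2633 = 57.653728.
Var(Ŷ) = 13675² · 57.653728 = 1.0781571 × 10^10.
SE(Ŷ) = √(1.0781571 × 10^10) = 103830.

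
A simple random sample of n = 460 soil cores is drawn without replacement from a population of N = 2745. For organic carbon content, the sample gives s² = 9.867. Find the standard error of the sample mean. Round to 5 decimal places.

0.13362

Under SRS without replacement, Var(ȳ) = (1 − f)·s²/n with f = n/N = 460/2745 = 0.16757741.
Var(ȳ) = (1 − 0.16757741)·9.867/460 = 0.83242259·0.02145 = 0.017855464.
SE(ȳ) = √(0.017855464) = 0.13362.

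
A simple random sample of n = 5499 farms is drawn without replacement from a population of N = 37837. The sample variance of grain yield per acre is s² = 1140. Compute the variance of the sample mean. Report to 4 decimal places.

0.1772

Under SRS without replacement, Var(ȳ) = (1 − f)·s²/n with f = n/N = 5499/37837 = 0.14533393.
Var(ȳ) = (1 − 0.14533393)·1140/5499 = 0.85466607·0.20731042 = 0.17718118.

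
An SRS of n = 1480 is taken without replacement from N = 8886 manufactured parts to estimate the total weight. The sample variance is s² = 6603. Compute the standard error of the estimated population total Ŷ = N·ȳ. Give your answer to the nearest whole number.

17135

Var(Ŷ) = N²·Var(ȳ) = N²·(1 − n/N)·s²/n.
f = 1480/8886 = 0.16655413; Var(ȳ) = 0.83344587·6603/1480 = 3.7184075.
Var(Ŷ) = 8886² · 3.7184075 = 2.9360916 × 10^8.
SE(Ŷ) = √(2.9360916 × 10^8) = 17135.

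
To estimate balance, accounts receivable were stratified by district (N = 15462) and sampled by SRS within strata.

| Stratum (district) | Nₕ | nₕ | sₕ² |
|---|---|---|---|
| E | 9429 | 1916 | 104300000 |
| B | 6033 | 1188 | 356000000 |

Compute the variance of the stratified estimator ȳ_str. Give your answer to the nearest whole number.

52768

Var(ȳ_str) = Σₕ Wₕ²(1 − fₕ)sₕ²/nₕ with Wₕ = Nₕ/N, N = 15462.
E: Wₕ = 0.60981762; term = 0.60981762²·(1 − 0.20320288)·104300000/1916 = 16130.079.
B: Wₕ = 0.39018238; term = 0.39018238²·(1 − 0.19691696)·356000000/1188 = 36637.795.
Sum = 52767.874.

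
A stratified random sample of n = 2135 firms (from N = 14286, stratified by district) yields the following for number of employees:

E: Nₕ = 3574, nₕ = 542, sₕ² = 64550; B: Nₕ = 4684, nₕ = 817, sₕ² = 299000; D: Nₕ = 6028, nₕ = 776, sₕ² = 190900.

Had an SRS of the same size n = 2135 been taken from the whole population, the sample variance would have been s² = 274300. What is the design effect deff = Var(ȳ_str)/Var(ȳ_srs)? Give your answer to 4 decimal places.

0.7043

Var(ȳ_str) = Σ Wₕ²(1−fₕ)sₕ²/nₕ with Wₕ = Nₕ/14286:
  E: (3574/14286)²·(1−542/3574)·64550/542 = 6.3235275
  B: (4684/14286)²·(1−817/4684)·299000/817 = 32.480215
  D: (6028/14286)²·(1−776/6028)·190900/776 = 38.161099
  → Var(ȳ_str) = 76.964842.
Var(ȳ_srs) = (1 − 2135/14286)·274300/2135 = 109.27714.
deff = 76.964842 / 109.27714 = 0.7043.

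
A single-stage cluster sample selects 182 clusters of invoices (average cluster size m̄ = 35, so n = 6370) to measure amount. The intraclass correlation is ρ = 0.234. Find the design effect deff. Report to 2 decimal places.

8.96

deff = 1 + (35 − 1)·0.234 = 1 + 7.956 = 8.956.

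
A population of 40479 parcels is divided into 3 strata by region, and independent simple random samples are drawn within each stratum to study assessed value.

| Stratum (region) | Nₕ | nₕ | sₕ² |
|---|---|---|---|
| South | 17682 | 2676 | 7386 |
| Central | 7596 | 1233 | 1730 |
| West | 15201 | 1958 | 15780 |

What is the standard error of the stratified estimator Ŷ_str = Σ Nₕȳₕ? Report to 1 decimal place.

Var(Ŷ_str) = Σₕ Nₕ²(1 − fₕ)sₕ²/nₕ.
South: 17682²·(1 − 2676/17682)·7386/2676 = 7.3235141 × 10^8.
Central: 7596²·(1 − 1233/7596)·1730/1233 = 6.7815646 × 10^7.
West: 15201²·(1 − 1958/15201)·15780/1958 = 1.622381 × 10^9.
Sum = 2.4225481 × 10^9.
SE = √(2.4225481 × 10^9) = 49219.4.

49219.4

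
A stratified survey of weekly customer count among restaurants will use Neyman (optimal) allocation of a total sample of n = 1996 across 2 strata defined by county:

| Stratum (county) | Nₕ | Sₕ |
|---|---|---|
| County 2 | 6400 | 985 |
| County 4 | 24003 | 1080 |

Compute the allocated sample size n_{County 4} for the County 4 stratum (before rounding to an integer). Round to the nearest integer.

1606

Neyman allocation: nₕ = n·NₕSₕ / Σⱼ NⱼSⱼ.
Σ NⱼSⱼ = 6400·985 + 24003·1080 = 3.222724 × 10^7.
n_{County 4} = 1996·24003·1080 / (3.222724 × 10^7) = 1606.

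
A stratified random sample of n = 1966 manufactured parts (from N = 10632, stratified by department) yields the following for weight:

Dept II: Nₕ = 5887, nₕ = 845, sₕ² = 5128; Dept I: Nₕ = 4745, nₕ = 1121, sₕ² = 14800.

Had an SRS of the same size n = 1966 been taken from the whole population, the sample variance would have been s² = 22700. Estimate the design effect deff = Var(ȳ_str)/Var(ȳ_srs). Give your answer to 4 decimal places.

Var(ȳ_str) = Σ Wₕ²(1−fₕ)sₕ²/nₕ with Wₕ = Nₕ/10632:
  Dept II: (5887/10632)²·(1−845/5887)·5128/845 = 1.5935227
  Dept I: (4745/10632)²·(1−1121/4745)·14800/1121 = 2.0084017
  → Var(ȳ_str) = 3.6019244.
Var(ȳ_srs) = (1 − 1966/10632)·22700/1966 = 9.4112229.
deff = 3.6019244 / 9.4112229 = 0.3827.

0.3827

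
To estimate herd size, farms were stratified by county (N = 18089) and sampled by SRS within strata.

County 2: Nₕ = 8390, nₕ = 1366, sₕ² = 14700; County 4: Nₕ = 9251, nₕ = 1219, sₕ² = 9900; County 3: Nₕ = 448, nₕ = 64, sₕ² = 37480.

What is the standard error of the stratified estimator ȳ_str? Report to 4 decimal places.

Var(ȳ_str) = Σₕ Wₕ²(1 − fₕ)sₕ²/nₕ with Wₕ = Nₕ/N, N = 18089.
County 2: Wₕ = 0.46381779; term = 0.46381779²·(1 − 0.16281287)·14700/1366 = 1.9381348.
County 4: Wₕ = 0.51141578; term = 0.51141578²·(1 − 0.13176954)·9900/1219 = 1.8442286.
County 3: Wₕ = 0.02476643; term = 0.02476643²·(1 − 0.14285714)·37480/64 = 0.30789294.
Sum = 4.0902563.
SE = √(4.0902563) = 2.0224.

2.0224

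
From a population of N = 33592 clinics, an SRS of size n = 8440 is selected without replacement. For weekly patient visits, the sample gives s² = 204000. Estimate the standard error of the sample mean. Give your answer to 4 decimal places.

Under SRS without replacement, Var(ȳ) = (1 − f)·s²/n with f = n/N = 8440/33592 = 0.25125030.
Var(ȳ) = (1 − 0.25125030)·204000/8440 = 0.74874970·24.170616 = 18.097742.
SE(ȳ) = √(18.097742) = 4.2541.

4.2541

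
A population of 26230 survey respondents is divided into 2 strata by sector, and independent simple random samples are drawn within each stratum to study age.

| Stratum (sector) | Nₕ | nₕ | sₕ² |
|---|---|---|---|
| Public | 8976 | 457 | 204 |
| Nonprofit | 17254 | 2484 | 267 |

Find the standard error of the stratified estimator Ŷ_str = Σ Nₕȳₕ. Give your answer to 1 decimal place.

Var(Ŷ_str) = Σₕ Nₕ²(1 − fₕ)sₕ²/nₕ.
Public: 8976²·(1 − 457/8976)·204/457 = 3.4133862 × 10^7.
Nonprofit: 17254²·(1 − 2484/17254)·267/2484 = 2.7392392 × 10^7.
Sum = 6.1526254 × 10^7.
SE = √(6.1526254 × 10^7) = 7843.9.

7843.9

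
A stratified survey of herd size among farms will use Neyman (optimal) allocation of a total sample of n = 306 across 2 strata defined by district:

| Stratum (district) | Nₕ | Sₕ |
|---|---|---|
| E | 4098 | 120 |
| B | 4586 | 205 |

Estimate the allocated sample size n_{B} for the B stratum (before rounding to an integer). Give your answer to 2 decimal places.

200.91

Neyman allocation: nₕ = n·NₕSₕ / Σⱼ NⱼSⱼ.
Σ NⱼSⱼ = 4098·120 + 4586·205 = 1.43189 × 10^6.
n_{B} = 306·4586·205 / (1.43189 × 10^6) = 200.91.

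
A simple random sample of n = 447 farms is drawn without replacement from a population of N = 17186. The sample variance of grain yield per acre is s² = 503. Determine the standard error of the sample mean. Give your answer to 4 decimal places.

1.0469

Under SRS without replacement, Var(ȳ) = (1 − f)·s²/n with f = n/N = 447/17186 = 0.02600954.
Var(ȳ) = (1 − 0.02600954)·503/447 = 0.97399046·1.1252796 = 1.0960116.
SE(ȳ) = √(1.0960116) = 1.0469.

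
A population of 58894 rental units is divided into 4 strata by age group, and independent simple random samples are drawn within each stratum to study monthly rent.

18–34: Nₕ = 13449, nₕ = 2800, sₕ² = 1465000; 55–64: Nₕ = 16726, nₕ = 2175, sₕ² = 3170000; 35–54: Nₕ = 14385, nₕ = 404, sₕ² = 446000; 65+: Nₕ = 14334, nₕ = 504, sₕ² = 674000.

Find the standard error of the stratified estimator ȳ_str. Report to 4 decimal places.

16.2578

Var(ȳ_str) = Σₕ Wₕ²(1 − fₕ)sₕ²/nₕ with Wₕ = Nₕ/N, N = 58894.
18–34: Wₕ = 0.22835943; term = 0.22835943²·(1 − 0.20819392)·1465000/2800 = 21.604107.
55–64: Wₕ = 0.28400177; term = 0.28400177²·(1 − 0.13003707)·3170000/2175 = 102.26872.
35–54: Wₕ = 0.24425239; term = 0.24425239²·(1 − 0.02808481)·446000/404 = 64.011719.
65+: Wₕ = 0.24338642; term = 0.24338642²·(1 − 0.03516116)·674000/504 = 76.432284.
Sum = 264.31683.
SE = √(264.31683) = 16.2578.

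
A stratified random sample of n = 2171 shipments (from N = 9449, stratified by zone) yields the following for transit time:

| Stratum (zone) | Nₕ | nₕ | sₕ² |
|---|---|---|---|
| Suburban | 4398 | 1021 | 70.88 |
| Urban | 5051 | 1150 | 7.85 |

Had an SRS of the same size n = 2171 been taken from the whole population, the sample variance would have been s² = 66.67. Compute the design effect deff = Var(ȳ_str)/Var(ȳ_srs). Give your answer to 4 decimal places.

Var(ȳ_str) = Σ Wₕ²(1−fₕ)sₕ²/nₕ with Wₕ = Nₕ/9449:
  Suburban: (4398/9449)²·(1−1021/4398)·70.88/1021 = 0.011548154
  Urban: (5051/9449)²·(1−1150/5051)·7.85/1150 = 0.0015064455
  → Var(ȳ_str) = 0.0130546.
Var(ȳ_srs) = (1 − 2171/9449)·66.67/2171 = 0.023653577.
deff = 0.0130546 / 0.023653577 = 0.5519.

0.5519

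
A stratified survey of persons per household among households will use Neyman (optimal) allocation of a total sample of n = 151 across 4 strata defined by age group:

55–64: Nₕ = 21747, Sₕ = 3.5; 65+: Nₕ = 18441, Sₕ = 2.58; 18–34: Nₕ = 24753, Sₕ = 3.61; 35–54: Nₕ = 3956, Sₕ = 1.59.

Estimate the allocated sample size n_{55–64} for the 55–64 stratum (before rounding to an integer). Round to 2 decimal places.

Neyman allocation: nₕ = n·NₕSₕ / Σⱼ NⱼSⱼ.
Σ NⱼSⱼ = 21747·3.5 + 18441·2.58 + 24753·3.61 + 3956·1.59 = 219340.65.
n_{55–64} = 151·21747·3.5 / 219340.65 = 52.40.

52.40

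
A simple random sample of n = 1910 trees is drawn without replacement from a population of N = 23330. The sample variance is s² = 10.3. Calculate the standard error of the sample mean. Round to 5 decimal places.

0.07036

Under SRS without replacement, Var(ȳ) = (1 − f)·s²/n with f = n/N = 1910/23330 = 0.08186884.
Var(ȳ) = (1 − 0.08186884)·10.3/1910 = 0.91813116·0.0053926702 = 0.0049511785.
SE(ȳ) = √(0.0049511785) = 0.07036.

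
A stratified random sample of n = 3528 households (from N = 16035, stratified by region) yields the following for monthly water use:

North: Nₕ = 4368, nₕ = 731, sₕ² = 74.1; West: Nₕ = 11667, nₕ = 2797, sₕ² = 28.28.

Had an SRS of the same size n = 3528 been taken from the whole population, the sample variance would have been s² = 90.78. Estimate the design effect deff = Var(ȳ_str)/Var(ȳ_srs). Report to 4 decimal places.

Var(ȳ_str) = Σ Wₕ²(1−fₕ)sₕ²/nₕ with Wₕ = Nₕ/16035:
  North: (4368/16035)²·(1−731/4368)·74.1/731 = 0.0062630926
  West: (11667/16035)²·(1−2797/11667)·28.28/2797 = 0.0040694136
  → Var(ȳ_str) = 0.010332506.
Var(ȳ_srs) = (1 − 3528/16035)·90.78/3528 = 0.020069927.
deff = 0.010332506 / 0.020069927 = 0.5148.

0.5148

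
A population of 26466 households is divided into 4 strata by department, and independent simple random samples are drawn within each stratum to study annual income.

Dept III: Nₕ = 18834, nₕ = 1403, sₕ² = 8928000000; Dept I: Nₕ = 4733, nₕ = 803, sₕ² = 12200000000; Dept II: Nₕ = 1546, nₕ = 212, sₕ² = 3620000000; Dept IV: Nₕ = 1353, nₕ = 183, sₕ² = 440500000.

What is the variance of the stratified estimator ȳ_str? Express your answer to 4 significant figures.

3.442 × 10^6

Var(ȳ_str) = Σₕ Wₕ²(1 − fₕ)sₕ²/nₕ with Wₕ = Nₕ/N, N = 26466.
Dept III: Wₕ = 0.71163002; term = 0.71163002²·(1 − 0.07449294)·8928000000/1403 = 2.9825296 × 10^6.
Dept I: Wₕ = 0.17883322; term = 0.17883322²·(1 − 0.16965984)·12200000000/803 = 403456.51.
Dept II: Wₕ = 0.05841457; term = 0.05841457²·(1 − 0.13712807)·3620000000/212 = 50276.08.
Dept IV: Wₕ = 0.05112219; term = 0.05112219²·(1 − 0.13525499)·440500000/183 = 5440.0371.
Sum = 3.4417022 × 10^6.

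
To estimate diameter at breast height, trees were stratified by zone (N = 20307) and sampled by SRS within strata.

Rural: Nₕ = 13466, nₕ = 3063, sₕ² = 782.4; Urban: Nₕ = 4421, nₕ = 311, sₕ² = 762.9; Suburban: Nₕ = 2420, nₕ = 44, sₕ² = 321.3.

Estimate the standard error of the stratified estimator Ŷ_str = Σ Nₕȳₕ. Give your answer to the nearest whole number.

11061

Var(Ŷ_str) = Σₕ Nₕ²(1 − fₕ)sₕ²/nₕ.
Rural: 13466²·(1 − 3063/13466)·782.4/3063 = 3.578319 × 10^7.
Urban: 4421²·(1 − 311/4421)·762.9/311 = 4.4572764 × 10^7.
Suburban: 2420²·(1 − 44/2420)·321.3/44 = 4.1987484 × 10^7.
Sum = 1.2234344 × 10^8.
SE = √(1.2234344 × 10^8) = 11061.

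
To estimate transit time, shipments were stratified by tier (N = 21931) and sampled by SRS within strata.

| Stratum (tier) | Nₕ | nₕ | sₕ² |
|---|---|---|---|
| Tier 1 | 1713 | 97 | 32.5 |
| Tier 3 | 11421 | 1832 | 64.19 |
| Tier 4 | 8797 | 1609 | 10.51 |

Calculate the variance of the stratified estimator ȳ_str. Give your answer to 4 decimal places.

0.0108

Var(ȳ_str) = Σₕ Wₕ²(1 − fₕ)sₕ²/nₕ with Wₕ = Nₕ/N, N = 21931.
Tier 1: Wₕ = 0.07810861; term = 0.07810861²·(1 − 0.05662580)·32.5/97 = 0.0019283838.
Tier 3: Wₕ = 0.52076969; term = 0.52076969²·(1 − 0.16040627)·64.19/1832 = 0.0079781553.
Tier 4: Wₕ = 0.40112170; term = 0.40112170²·(1 − 0.18290326)·10.51/1609 = 8.587613 × 10^-4.
Sum = 0.0107653.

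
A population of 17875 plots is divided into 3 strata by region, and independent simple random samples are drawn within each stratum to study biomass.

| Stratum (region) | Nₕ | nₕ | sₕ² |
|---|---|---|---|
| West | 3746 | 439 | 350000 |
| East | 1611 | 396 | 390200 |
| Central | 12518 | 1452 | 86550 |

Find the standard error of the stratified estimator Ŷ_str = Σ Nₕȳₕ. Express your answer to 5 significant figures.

141640

Var(Ŷ_str) = Σₕ Nₕ²(1 − fₕ)sₕ²/nₕ.
West: 3746²·(1 − 439/3746)·350000/439 = 9.8765551 × 10^9.
East: 1611²·(1 − 396/1611)·390200/396 = 1.9286965 × 10^9.
Central: 12518²·(1 − 1452/12518)·86550/1452 = 8.257072 × 10^9.
Sum = 2.0062324 × 10^10.
SE = √(2.0062324 × 10^10) = 141640.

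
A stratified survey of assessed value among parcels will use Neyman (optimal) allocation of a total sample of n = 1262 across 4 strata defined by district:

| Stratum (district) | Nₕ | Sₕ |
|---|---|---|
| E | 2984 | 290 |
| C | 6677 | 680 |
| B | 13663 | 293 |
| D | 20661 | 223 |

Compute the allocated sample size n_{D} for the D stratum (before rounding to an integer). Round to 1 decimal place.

Neyman allocation: nₕ = n·NₕSₕ / Σⱼ NⱼSⱼ.
Σ NⱼSⱼ = 2984·290 + 6677·680 + 13663·293 + 20661·223 = 1.4016382 × 10^7.
n_{D} = 1262·20661·223 / (1.4016382 × 10^7) = 414.8.

414.8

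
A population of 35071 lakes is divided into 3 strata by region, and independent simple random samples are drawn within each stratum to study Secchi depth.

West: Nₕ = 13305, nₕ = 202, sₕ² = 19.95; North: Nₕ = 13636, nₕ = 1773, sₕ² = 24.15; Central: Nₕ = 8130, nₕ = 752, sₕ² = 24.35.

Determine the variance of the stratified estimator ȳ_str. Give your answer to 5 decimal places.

Var(ȳ_str) = Σₕ Wₕ²(1 − fₕ)sₕ²/nₕ with Wₕ = Nₕ/N, N = 35071.
West: Wₕ = 0.37937327; term = 0.37937327²·(1 − 0.01518226)·19.95/202 = 0.013998479.
North: Wₕ = 0.38881127; term = 0.38881127²·(1 − 0.13002347)·24.15/1773 = 0.0017914043.
Central: Wₕ = 0.23181546; term = 0.23181546²·(1 − 0.09249692)·24.35/752 = 0.001579116.
Sum = 0.017368999.

0.01737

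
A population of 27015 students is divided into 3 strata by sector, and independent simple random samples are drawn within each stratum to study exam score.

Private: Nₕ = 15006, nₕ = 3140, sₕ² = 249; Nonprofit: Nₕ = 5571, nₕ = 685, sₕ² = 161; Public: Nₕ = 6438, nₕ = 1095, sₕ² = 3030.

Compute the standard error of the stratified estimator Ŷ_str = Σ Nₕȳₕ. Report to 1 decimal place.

10756.5

Var(Ŷ_str) = Σₕ Nₕ²(1 − fₕ)sₕ²/nₕ.
Private: 15006²·(1 − 3140/15006)·249/3140 = 1.4120139 × 10^7.
Nonprofit: 5571²·(1 − 685/5571)·161/685 = 6.3976713 × 10^6.
Public: 6438²·(1 − 1095/6438)·3030/1095 = 9.5184154 × 10^7.
Sum = 1.1570196 × 10^8.
SE = √(1.1570196 × 10^8) = 10756.5.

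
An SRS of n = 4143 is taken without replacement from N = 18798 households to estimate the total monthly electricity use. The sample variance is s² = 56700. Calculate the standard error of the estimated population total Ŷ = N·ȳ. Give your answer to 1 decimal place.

61402.0

Var(Ŷ) = N²·Var(ȳ) = N²·(1 − n/N)·s²/n.
f = 4143/18798 = 0.22039579; Var(ȳ) = 0.77960421·56700/4143 = 10.669457.
Var(Ŷ) = 18798² · 10.669457 = 3.7702106 × 10^9.
SE(Ŷ) = √(3.7702106 × 10^9) = 61402.0.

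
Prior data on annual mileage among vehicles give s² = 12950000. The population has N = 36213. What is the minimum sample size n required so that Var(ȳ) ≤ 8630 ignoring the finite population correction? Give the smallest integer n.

1501

Without fpc, n₀ = s²/D = 12950000/8630 = 1500.5794.
Rounding up, n = 1501.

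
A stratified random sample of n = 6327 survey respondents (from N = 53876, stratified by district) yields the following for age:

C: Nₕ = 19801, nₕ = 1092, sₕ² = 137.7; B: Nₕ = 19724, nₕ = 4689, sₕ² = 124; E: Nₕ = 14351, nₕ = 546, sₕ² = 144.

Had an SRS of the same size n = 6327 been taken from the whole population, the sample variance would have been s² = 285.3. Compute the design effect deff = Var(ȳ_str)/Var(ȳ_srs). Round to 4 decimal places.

0.9246

Var(ȳ_str) = Σ Wₕ²(1−fₕ)sₕ²/nₕ with Wₕ = Nₕ/53876:
  C: (19801/53876)²·(1−1092/19801)·137.7/1092 = 0.016093789
  B: (19724/53876)²·(1−4689/19724)·124/4689 = 0.0027017751
  E: (14351/53876)²·(1−546/14351)·144/546 = 0.018001046
  → Var(ȳ_str) = 0.03679661.
Var(ȳ_srs) = (1 − 6327/53876)·285.3/6327 = 0.039796968.
deff = 0.03679661 / 0.039796968 = 0.9246.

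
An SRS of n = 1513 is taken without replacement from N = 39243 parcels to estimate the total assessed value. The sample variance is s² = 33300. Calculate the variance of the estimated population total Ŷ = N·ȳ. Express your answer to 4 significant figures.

3.259 × 10^10

Var(Ŷ) = N²·Var(ȳ) = N²·(1 − n/N)·s²/n.
f = 1513/39243 = 0.03855465; Var(ȳ) = 0.96144535·33300/1513 = 21.160694.
Var(Ŷ) = 39243² · 21.160694 = 3.2587745 × 10^10.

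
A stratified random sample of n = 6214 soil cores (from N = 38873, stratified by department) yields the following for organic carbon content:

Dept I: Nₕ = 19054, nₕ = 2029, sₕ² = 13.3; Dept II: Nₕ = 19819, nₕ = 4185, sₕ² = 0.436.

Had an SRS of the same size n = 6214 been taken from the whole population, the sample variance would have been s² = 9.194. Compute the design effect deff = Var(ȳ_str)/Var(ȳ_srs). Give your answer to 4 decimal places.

Var(ȳ_str) = Σ Wₕ²(1−fₕ)sₕ²/nₕ with Wₕ = Nₕ/38873:
  Dept I: (19054/38873)²·(1−2029/19054)·13.3/2029 = 0.0014071706
  Dept II: (19819/38873)²·(1−4185/19819)·0.436/4185 = 2.1362238 × 10^-5
  → Var(ȳ_str) = 0.0014285328.
Var(ȳ_srs) = (1 − 6214/38873)·9.194/6214 = 0.0012430485.
deff = 0.0014285328 / 0.0012430485 = 1.1492.

1.1492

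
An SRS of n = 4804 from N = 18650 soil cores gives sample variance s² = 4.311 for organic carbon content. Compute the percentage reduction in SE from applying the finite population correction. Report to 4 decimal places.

13.8366

f = n/N = 4804/18650 = 0.25758713.
SE_no-fpc = √(s²/n) = 0.029956255; SE_fpc = √((1−f)s²/n) = 0.025811323.
Ratio = √(1−f) = 0.86163384. Reduction = 100·(1 − 0.86163384) = 13.8366%.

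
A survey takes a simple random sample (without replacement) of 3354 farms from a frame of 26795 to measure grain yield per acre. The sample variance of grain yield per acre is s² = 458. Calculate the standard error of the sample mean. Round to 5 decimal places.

Under SRS without replacement, Var(ȳ) = (1 − f)·s²/n with f = n/N = 3354/26795 = 0.12517261.
Var(ȳ) = (1 − 0.12517261)·458/3354 = 0.87482739·0.13655337 = 0.11946063.
SE(ȳ) = √(0.11946063) = 0.34563.

0.34563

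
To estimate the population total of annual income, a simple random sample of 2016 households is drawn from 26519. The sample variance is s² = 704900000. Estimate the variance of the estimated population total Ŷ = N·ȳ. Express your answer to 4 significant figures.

Var(Ŷ) = N²·Var(ȳ) = N²·(1 − n/N)·s²/n.
f = 2016/26519 = 0.07602097; Var(ȳ) = 0.92397903·704900000/2016 = 323071.84.
Var(Ŷ) = 26519² · 323071.84 = 2.2720265 × 10^14.

2.272 × 10^14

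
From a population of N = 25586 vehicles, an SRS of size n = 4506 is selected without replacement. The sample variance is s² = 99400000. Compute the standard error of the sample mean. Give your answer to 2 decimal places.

134.81

Under SRS without replacement, Var(ȳ) = (1 − f)·s²/n with f = n/N = 4506/25586 = 0.17611194.
Var(ȳ) = (1 − 0.17611194)·99400000/4506 = 0.82388806·22059.476 = 18174.539.
SE(ȳ) = √(18174.539) = 134.81.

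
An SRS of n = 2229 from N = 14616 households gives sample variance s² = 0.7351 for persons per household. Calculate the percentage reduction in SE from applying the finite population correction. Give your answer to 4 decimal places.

f = n/N = 2229/14616 = 0.15250411.
SE_no-fpc = √(s²/n) = 0.018160098; SE_fpc = √((1−f)s²/n) = 0.016718102.
Ratio = √(1−f) = 0.92059540. Reduction = 100·(1 − 0.92059540) = 7.9405%.

7.9405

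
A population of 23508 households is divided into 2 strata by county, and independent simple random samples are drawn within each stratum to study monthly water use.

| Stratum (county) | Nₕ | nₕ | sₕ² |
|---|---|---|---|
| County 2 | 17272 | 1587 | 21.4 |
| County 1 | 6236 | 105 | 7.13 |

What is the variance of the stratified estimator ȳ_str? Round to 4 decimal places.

0.0113

Var(ȳ_str) = Σₕ Wₕ²(1 − fₕ)sₕ²/nₕ with Wₕ = Nₕ/N, N = 23508.
County 2: Wₕ = 0.73472860; term = 0.73472860²·(1 − 0.09188282)·21.4/1587 = 0.0066104745.
County 1: Wₕ = 0.26527140; term = 0.26527140²·(1 − 0.01683772)·7.13/105 = 0.0046979273.
Sum = 0.011308402.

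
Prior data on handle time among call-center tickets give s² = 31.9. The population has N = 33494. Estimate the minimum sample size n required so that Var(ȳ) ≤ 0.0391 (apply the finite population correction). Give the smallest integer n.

Without fpc, n₀ = s²/D = 31.9/0.0391 = 815.8568.
With fpc, (1 − n/N)·s²/n ≤ D requires n ≥ n₀/(1 + n₀/N) = 815.8568/(1 + 815.8568/33494) = 796.4565.
Rounding up, n = 797.

797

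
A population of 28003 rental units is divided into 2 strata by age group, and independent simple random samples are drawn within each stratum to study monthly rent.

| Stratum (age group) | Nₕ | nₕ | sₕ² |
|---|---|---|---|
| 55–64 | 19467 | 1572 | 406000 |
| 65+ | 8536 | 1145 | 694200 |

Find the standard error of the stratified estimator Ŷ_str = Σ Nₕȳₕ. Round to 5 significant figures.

Var(Ŷ_str) = Σₕ Nₕ²(1 − fₕ)sₕ²/nₕ.
55–64: 19467²·(1 − 1572/19467)·406000/1572 = 8.9971347 × 10^10.
65+: 8536²·(1 − 1145/8536)·694200/1145 = 3.8250466 × 10^10.
Sum = 1.2822181 × 10^11.
SE = √(1.2822181 × 10^11) = 358080.

358080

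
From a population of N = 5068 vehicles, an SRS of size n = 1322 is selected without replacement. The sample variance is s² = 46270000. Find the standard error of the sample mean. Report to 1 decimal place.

160.8

Under SRS without replacement, Var(ȳ) = (1 − f)·s²/n with f = n/N = 1322/5068 = 0.26085241.
Var(ȳ) = (1 − 0.26085241)·46270000/1322 = 0.73914759·35000 = 25870.166.
SE(ȳ) = √(25870.166) = 160.8.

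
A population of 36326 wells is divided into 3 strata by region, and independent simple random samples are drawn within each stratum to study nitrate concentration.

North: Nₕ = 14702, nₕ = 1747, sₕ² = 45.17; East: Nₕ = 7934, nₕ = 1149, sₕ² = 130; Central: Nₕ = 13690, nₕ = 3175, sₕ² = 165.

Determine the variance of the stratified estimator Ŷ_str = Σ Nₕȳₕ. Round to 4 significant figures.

Var(Ŷ_str) = Σₕ Nₕ²(1 − fₕ)sₕ²/nₕ.
North: 14702²·(1 − 1747/14702)·45.17/1747 = 4.9246007 × 10^6.
East: 7934²·(1 − 1149/7934)·130/1149 = 6.0906742 × 10^6.
Central: 13690²·(1 − 3175/13690)·165/3175 = 7.4808843 × 10^6.
Sum = 1.8496159 × 10^7.

1.850 × 10^7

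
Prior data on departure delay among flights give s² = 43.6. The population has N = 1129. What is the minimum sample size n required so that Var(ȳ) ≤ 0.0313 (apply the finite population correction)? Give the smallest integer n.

Without fpc, n₀ = s²/D = 43.6/0.0313 = 1392.9712.
With fpc, (1 − n/N)·s²/n ≤ D requires n ≥ n₀/(1 + n₀/N) = 1392.9712/(1 + 1392.9712/1129) = 623.5854.
Rounding up, n = 624.

624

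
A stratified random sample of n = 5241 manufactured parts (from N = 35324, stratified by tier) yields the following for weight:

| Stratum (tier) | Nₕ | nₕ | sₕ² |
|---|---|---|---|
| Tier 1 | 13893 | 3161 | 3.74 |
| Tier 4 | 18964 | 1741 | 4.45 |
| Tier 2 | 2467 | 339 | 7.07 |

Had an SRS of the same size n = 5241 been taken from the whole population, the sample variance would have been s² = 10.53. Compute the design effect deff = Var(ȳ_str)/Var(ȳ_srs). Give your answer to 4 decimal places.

Var(ȳ_str) = Σ Wₕ²(1−fₕ)sₕ²/nₕ with Wₕ = Nₕ/35324:
  Tier 1: (13893/35324)²·(1−3161/13893)·3.74/3161 = 1.4137872 × 10^-4
  Tier 4: (18964/35324)²·(1−1741/18964)·4.45/1741 = 6.6905256 × 10^-4
  Tier 2: (2467/35324)²·(1−339/2467)·7.07/339 = 8.7744668 × 10^-5
  → Var(ȳ_str) = 8.9817595 × 10^-4.
Var(ȳ_srs) = (1 − 5241/35324)·10.53/5241 = 0.0017110609.
deff = (8.9817595 × 10^-4) / 0.0017110609 = 0.5249.

0.5249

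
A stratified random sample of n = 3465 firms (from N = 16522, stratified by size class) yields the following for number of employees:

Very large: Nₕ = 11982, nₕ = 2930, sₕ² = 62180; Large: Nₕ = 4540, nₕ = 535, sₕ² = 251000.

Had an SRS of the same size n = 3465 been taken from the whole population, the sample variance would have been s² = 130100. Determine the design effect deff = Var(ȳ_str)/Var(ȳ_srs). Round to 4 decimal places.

1.3373

Var(ȳ_str) = Σ Wₕ²(1−fₕ)sₕ²/nₕ with Wₕ = Nₕ/16522:
  Very large: (11982/16522)²·(1−2930/11982)·62180/2930 = 8.4320218
  Large: (4540/16522)²·(1−535/4540)·251000/535 = 31.25022
  → Var(ȳ_str) = 39.682242.
Var(ȳ_srs) = (1 − 3465/16522)·130100/3465 = 29.672548.
deff = 39.682242 / 29.672548 = 1.3373.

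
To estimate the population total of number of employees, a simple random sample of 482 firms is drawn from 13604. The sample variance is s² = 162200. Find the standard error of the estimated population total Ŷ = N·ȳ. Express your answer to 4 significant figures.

Var(Ŷ) = N²·Var(ȳ) = N²·(1 − n/N)·s²/n.
f = 482/13604 = 0.03543076; Var(ȳ) = 0.96456924·162200/482 = 324.59156.
Var(Ŷ) = 13604² · 324.59156 = 6.0071776 × 10^10.
SE(Ŷ) = √(6.0071776 × 10^10) = 245100.

245100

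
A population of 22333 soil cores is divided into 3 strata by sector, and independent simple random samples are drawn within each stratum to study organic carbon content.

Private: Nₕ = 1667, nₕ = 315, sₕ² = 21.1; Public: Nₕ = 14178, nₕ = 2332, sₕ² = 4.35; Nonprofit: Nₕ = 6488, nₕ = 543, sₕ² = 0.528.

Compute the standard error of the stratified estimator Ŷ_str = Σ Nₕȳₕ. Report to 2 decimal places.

Var(Ŷ_str) = Σₕ Nₕ²(1 − fₕ)sₕ²/nₕ.
Private: 1667²·(1 − 315/1667)·21.1/315 = 150967.75.
Public: 14178²·(1 − 2332/14178)·4.35/2332 = 313290.63.
Nonprofit: 6488²·(1 − 543/6488)·0.528/543 = 37505.658.
Sum = 501764.04.
SE = √(501764.04) = 708.35.

708.35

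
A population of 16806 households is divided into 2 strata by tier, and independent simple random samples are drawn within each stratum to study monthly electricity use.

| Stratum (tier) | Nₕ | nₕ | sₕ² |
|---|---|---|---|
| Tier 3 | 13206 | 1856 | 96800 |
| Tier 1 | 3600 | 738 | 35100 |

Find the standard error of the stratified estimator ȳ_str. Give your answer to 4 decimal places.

5.4234

Var(ȳ_str) = Σₕ Wₕ²(1 − fₕ)sₕ²/nₕ with Wₕ = Nₕ/N, N = 16806.
Tier 3: Wₕ = 0.78579079; term = 0.78579079²·(1 − 0.14054218)·96800/1856 = 27.678071.
Tier 1: Wₕ = 0.21420921; term = 0.21420921²·(1 − 0.20500000)·35100/738 = 1.7349788.
Sum = 29.41305.
SE = √(29.41305) = 5.4234.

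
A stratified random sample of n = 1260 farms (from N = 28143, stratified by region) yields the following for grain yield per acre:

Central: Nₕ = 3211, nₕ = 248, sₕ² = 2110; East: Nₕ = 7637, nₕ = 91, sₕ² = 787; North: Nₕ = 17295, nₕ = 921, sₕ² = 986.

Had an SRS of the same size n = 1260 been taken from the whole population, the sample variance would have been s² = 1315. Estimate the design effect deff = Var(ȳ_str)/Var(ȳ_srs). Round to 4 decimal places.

Var(ȳ_str) = Σ Wₕ²(1−fₕ)sₕ²/nₕ with Wₕ = Nₕ/28143:
  Central: (3211/28143)²·(1−248/3211)·2110/248 = 0.1022026
  East: (7637/28143)²·(1−91/7637)·787/91 = 0.62926293
  North: (17295/28143)²·(1−921/17295)·986/921 = 0.38278231
  → Var(ȳ_str) = 1.1142478.
Var(ȳ_srs) = (1 − 1260/28143)·1315/1260 = 0.99692514.
deff = 1.1142478 / 0.99692514 = 1.1177.

1.1177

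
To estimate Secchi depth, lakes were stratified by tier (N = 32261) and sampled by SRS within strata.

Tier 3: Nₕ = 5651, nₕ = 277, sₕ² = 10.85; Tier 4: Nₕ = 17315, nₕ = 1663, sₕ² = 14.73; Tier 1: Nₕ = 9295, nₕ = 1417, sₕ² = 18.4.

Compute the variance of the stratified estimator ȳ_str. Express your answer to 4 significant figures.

0.004363

Var(ȳ_str) = Σₕ Wₕ²(1 − fₕ)sₕ²/nₕ with Wₕ = Nₕ/N, N = 32261.
Tier 3: Wₕ = 0.17516506; term = 0.17516506²·(1 − 0.04901787)·10.85/277 = 0.0011429238.
Tier 4: Wₕ = 0.53671616; term = 0.53671616²·(1 − 0.09604389)·14.73/1663 = 0.0023064667.
Tier 1: Wₕ = 0.28811878; term = 0.28811878²·(1 − 0.15244755)·18.4/1417 = 9.1360337 × 10^-4.
Sum = 0.0043629939.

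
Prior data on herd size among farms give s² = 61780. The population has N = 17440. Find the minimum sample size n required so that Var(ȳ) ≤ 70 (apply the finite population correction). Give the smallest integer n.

Without fpc, n₀ = s²/D = 61780/70 = 882.5714.
With fpc, (1 − n/N)·s²/n ≤ D requires n ≥ n₀/(1 + n₀/N) = 882.5714/(1 + 882.5714/17440) = 840.0592.
Rounding up, n = 841.

841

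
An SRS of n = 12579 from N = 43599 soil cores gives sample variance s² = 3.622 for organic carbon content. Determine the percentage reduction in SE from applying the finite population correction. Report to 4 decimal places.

15.6505

f = n/N = 12579/43599 = 0.28851579.
SE_no-fpc = √(s²/n) = 0.016968801; SE_fpc = √((1−f)s²/n) = 0.014313103.
Ratio = √(1−f) = 0.84349523. Reduction = 100·(1 − 0.84349523) = 15.6505%.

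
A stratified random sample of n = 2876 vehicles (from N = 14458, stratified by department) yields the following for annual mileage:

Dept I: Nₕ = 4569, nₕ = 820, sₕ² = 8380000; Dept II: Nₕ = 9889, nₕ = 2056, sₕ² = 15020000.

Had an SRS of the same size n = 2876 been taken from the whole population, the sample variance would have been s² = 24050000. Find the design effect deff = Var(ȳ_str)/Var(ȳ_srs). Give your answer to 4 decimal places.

Var(ȳ_str) = Σ Wₕ²(1−fₕ)sₕ²/nₕ with Wₕ = Nₕ/14458:
  Dept I: (4569/14458)²·(1−820/4569)·8380000/820 = 837.43349
  Dept II: (9889/14458)²·(1−2056/9889)·15020000/2056 = 2707.1411
  → Var(ȳ_str) = 3544.5746.
Var(ȳ_srs) = (1 − 2876/14458)·24050000/2876 = 6698.8698.
deff = 3544.5746 / 6698.8698 = 0.5291.

0.5291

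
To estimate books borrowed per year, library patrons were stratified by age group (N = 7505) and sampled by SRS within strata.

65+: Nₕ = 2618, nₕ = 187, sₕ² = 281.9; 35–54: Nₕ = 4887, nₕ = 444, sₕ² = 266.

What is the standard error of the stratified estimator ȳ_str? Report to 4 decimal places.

Var(ȳ_str) = Σₕ Wₕ²(1 − fₕ)sₕ²/nₕ with Wₕ = Nₕ/N, N = 7505.
65+: Wₕ = 0.34883411; term = 0.34883411²·(1 − 0.07142857)·281.9/187 = 0.17033609.
35–54: Wₕ = 0.65116589; term = 0.65116589²·(1 − 0.09085328)·266/444 = 0.23094891.
Sum = 0.401285.
SE = √(0.401285) = 0.6335.

0.6335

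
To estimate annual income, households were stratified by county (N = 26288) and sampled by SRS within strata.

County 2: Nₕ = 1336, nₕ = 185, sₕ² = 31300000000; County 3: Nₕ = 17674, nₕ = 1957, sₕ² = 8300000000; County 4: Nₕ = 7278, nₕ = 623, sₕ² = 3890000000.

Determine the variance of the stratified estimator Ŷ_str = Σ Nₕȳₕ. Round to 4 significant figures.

1.741 × 10^15

Var(Ŷ_str) = Σₕ Nₕ²(1 − fₕ)sₕ²/nₕ.
County 2: 1336²·(1 − 185/1336)·31300000000/185 = 2.6016831 × 10^14.
County 3: 17674²·(1 − 1957/17674)·8300000000/1957 = 1.1781261 × 10^15.
County 4: 7278²·(1 − 623/7278)·3890000000/623 = 3.0242777 × 10^14.
Sum = 1.7407222 × 10^15.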